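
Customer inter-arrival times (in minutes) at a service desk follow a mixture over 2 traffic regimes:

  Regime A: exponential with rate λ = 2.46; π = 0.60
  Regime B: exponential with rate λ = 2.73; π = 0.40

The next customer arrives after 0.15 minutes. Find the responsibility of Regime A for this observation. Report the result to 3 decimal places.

0.585

P(component k | x) = π_k·f_k(x) / marginal(x), where marginal(x) = Σ_j π_j·f_j(x).
Exponential densities:
  f_A = 2.46·e^(−2.46·0.15) = 2.46·e^(−0.3690) = 1.70091
  f_B = 2.73·e^(−2.73·0.15) = 2.73·e^(−0.4095) = 1.81267
Weight by the priors:
  π_A·f_A = 0.60 × 1.70091 = 1.02054
  π_B·f_B = 0.40 × 1.81267 = 0.725069
Denominator: 1.02054 + 0.725069 = 1.74561
Responsibility of Regime A: 1.02054 / 1.74561 ≈ 0.585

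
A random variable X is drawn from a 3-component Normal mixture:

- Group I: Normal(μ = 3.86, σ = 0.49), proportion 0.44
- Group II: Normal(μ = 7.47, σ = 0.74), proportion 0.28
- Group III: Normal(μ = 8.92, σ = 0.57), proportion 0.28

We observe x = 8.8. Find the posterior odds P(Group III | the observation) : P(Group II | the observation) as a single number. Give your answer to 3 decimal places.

Since P(k|x) ∝ P(Z=k) f_k(x), the posterior odds are P(Z=i) f_i(x) / (P(Z=j) f_j(x)).
Component likelihoods at x = 8.8:
  L_I = (1/(0.49·√(2π)))·exp(−(8.8−3.86)²/(2·0.49²)) = 0.814168·exp(-50.81966) = 6.91858e-23
  L_II = (1/(0.74·√(2π)))·exp(−(8.8−7.47)²/(2·0.74²)) = 0.539111·exp(-1.61514) = 0.107209
  L_III = (1/(0.57·√(2π)))·exp(−(8.8−8.92)²/(2·0.57²)) = 0.699899·exp(-0.02216) = 0.684559
0.191677 / 0.0300186 ≈ 6.385

6.385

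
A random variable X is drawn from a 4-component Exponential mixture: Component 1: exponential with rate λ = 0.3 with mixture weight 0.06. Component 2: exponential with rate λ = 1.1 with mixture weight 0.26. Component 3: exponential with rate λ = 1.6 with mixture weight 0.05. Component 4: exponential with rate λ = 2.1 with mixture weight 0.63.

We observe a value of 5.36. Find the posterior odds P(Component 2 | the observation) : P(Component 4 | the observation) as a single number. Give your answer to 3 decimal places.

45.986

Only the two components matter; the odds are (π_i f_i(x)) / (π_j f_j(x)).
Evaluate each component's likelihood at the observed value:
  f_1 = 0.3·e^(−0.3·5.36) = 0.3·e^(−1.6080) = 0.0600863
  f_2 = 1.1·e^(−1.1·5.36) = 1.1·e^(−5.8960) = 0.00302547
  f_3 = 1.6·e^(−1.6·5.36) = 1.6·e^(−8.5760) = 0.000301724
  f_4 = 2.1·e^(−2.1·5.36) = 2.1·e^(−11.2560) = 2.71519e-05
Posterior odds = (π_2·f_2) / (π_4·f_4) = (0.26·0.00302547) / (0.63·2.71519e-05) = 0.000786621 / 1.71057e-05 ≈ 45.986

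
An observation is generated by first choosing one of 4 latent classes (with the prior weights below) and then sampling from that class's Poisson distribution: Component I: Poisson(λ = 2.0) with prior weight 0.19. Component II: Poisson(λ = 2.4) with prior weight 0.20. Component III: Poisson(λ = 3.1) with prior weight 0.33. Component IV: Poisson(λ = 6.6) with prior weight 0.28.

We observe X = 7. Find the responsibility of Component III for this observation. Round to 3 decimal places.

0.157

Apply Bayes' rule: the posterior for each component is proportional to its prior times its likelihood at x.
Component likelihoods at x = 7:
  f_I = e^(−2.0)·2.0^7/7! = 0.00343709
  f_II = e^(−2.4)·2.4^7/7! = 0.00825546
  f_III = e^(−3.1)·3.1^7/7! = 0.0245917
  f_IV = e^(−6.6)·6.6^7/7! = 0.147243
Weight by the priors:
  π_I·f_I = 0.19 × 0.00343709 = 0.000653046
  π_II·f_II = 0.20 × 0.00825546 = 0.00165109
  π_III·f_III = 0.33 × 0.0245917 = 0.00811526
  π_IV·f_IV = 0.28 × 0.147243 = 0.0412279
Denominator: 0.000653046 + 0.00165109 + 0.00811526 + 0.0412279 = 0.0516473
So the posterior for Component III is 0.00811526 / 0.0516473 ≈ 0.157.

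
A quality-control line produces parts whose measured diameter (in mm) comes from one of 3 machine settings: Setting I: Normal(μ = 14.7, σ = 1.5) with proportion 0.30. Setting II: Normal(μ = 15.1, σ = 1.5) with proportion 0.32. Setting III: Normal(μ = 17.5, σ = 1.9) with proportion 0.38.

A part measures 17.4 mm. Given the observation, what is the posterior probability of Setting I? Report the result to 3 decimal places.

P(component k | x) = π_k·f_k(x) / marginal(x), where marginal(x) = Σ_j π_j·f_j(x).
Component likelihoods at x = 17.4 mm:
  f_I = 0.0526334
  f_II = 0.0820883
  f_III = 0.209679
Prior × likelihood for each component:
  π_I·f_I = 0.30 × 0.0526334 = 0.01579
  π_II·f_II = 0.32 × 0.0820883 = 0.0262683
  π_III·f_III = 0.38 × 0.209679 = 0.079678
Denominator: 0.01579 + 0.0262683 + 0.079678 = 0.121736
Responsibility of Setting I: 0.01579 / 0.121736 ≈ 0.130

0.130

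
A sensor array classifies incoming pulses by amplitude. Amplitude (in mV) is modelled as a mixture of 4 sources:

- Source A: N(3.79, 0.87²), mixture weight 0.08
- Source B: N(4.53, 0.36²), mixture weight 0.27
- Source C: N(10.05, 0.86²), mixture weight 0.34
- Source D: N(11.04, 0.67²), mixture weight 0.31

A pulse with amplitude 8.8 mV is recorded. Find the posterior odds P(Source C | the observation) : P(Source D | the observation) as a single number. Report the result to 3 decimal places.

79.454

Only the two components matter; the odds are (w_i f_i(x)) / (w_j f_j(x)).
Normal densities:
  p_A = 2.8868e-08
  p_B = 3.12637e-31
  p_C = 0.16131
  p_D = 0.0022267
0.0548453 / 0.000690278 ≈ 79.454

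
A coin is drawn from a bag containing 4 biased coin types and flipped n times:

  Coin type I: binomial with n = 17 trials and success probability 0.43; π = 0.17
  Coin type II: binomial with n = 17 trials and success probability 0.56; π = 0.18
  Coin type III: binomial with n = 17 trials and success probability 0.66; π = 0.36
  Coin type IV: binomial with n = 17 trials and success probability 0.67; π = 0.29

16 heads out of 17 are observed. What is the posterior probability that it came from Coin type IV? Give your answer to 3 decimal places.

Posterior ∝ prior × likelihood, so P(k | x) ∝ π_k f_k(x); normalise over all components.
Binomial probabilities:
  L_I = 1.32379e-05
  L_II = 0.000699697
  L_III = 0.00749257
  L_IV = 0.00925038
Unnormalised posteriors:
  π_I·L_I = 0.17 × 1.32379e-05 = 2.25044e-06
  π_II·L_II = 0.18 × 0.000699697 = 0.000125945
  π_III·L_III = 0.36 × 0.00749257 = 0.00269733
  π_IV·L_IV = 0.29 × 0.00925038 = 0.00268261
Evidence: 2.25044e-06 + 0.000125945 + 0.00269733 + 0.00268261 = 0.00550813
P(Coin type IV | x) ≈ 0.487

0.487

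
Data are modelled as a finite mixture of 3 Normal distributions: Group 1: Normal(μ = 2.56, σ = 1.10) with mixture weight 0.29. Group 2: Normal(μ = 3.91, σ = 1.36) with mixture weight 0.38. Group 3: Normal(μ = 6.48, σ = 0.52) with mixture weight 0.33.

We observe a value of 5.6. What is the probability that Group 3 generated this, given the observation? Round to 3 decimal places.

0.529

By Bayes' theorem, P(k | x) = P(Z=k) f_k(x) / Σ_j P(Z=j) f_j(x).
Evaluate each component's likelihood at the observed value:
  L_1 = 0.00796187
  L_2 = 0.135537
  L_3 = 0.183239
Unnormalised posteriors:
  P(Z=1)·L_1 = 0.29 × 0.00796187 = 0.00230894
  P(Z=2)·L_2 = 0.38 × 0.135537 = 0.0515041
  P(Z=3)·L_3 = 0.33 × 0.183239 = 0.0604688
Evidence: 0.00230894 + 0.0515041 + 0.0604688 = 0.114282
P(Group 3 | 5.6) = 0.0604688 / 0.114282 ≈ 0.529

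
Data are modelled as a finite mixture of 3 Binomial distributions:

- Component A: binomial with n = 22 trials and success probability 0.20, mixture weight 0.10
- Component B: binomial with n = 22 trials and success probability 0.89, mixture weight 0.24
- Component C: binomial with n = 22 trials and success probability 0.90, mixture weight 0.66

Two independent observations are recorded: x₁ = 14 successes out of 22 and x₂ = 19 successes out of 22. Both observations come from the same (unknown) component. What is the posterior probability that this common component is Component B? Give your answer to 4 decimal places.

P(component k | x) = P(Z=k)·f_k(x) / marginal(x), where marginal(x) = Σ_j P(Z=j)·f_j(x).
Since both observations come from the same component, the likelihood for component k is f_k(x₁)·f_k(x₂).
  f_A = [8.78977e-06] × [4.13391e-11] = 3.63361e-16
  f_B = [0.00134103] × [0.223928] = 0.000300295
  f_C = [0.000731531] × [0.208031] = 0.000152181
Multiply by the mixture weights:
  P(Z=A)·f_A = 0.10 × 3.63361e-16 = 3.63361e-17
  P(Z=B)·f_B = 0.24 × 0.000300295 = 7.20708e-05
  P(Z=C)·f_C = 0.66 × 0.000152181 = 0.00010044
Normaliser: 3.63361e-17 + 7.20708e-05 + 0.00010044 = 0.00017251
P(Component B | x) = 7.20708e-05 / 0.00017251 ≈ 0.4178

0.4178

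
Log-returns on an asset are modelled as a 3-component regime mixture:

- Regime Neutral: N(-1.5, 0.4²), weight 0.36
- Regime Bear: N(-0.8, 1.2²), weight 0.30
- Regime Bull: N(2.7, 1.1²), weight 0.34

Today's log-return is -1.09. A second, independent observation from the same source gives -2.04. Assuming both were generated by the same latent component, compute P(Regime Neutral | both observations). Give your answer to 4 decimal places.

0.8185

P(component k | x) = w_k·f_k(x) / marginal(x), where marginal(x) = Σ_j w_j·f_j(x).
Since both observations come from the same component, the likelihood for component k is f_k(x₁)·f_k(x₂).
  f_Neutral = [(1/(0.4·√(2π)))·exp(−(-1.09−-1.5)²/(2·0.4²)) = 0.997356·exp(-0.52531) = 0.589807] × [0.400958] = 0.236488
  f_Bear = [(1/(1.2·√(2π)))·exp(−(-1.09−-0.8)²/(2·1.2²)) = 0.332452·exp(-0.02920) = 0.322884] × [0.194923] = 0.0629377
  f_Bull = [(1/(1.1·√(2π)))·exp(−(-1.09−2.7)²/(2·1.1²)) = 0.362675·exp(-5.93558) = 0.000958801] × [3.36876e-05] = 3.22997e-08
Unnormalised posteriors:
  w_Neutral·f_Neutral = 0.36 × 0.236488 = 0.0851357
  w_Bear·f_Bear = 0.30 × 0.0629377 = 0.0188813
  w_Bull·f_Bull = 0.34 × 3.22997e-08 = 1.09819e-08
Evidence: 0.0851357 + 0.0188813 + 1.09819e-08 = 0.104017
So the posterior for Regime Neutral is 0.0851357 / 0.104017 ≈ 0.8185.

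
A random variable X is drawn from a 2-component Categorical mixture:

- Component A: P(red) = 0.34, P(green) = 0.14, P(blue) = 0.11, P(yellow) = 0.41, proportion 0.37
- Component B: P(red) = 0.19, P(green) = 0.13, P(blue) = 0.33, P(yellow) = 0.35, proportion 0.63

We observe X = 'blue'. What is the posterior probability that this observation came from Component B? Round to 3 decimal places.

0.836

By Bayes' theorem, P(k | x) = P(Z=k) f_k(x) / Σ_j P(Z=j) f_j(x).
Component likelihoods at x = 'blue':
  p_A = 0.11
  p_B = 0.33
Multiply by the mixture weights:
  P(Z=A)·p_A = 0.37 × 0.11 = 0.0407
  P(Z=B)·p_B = 0.63 × 0.33 = 0.2079
Marginal: 0.0407 + 0.2079 = 0.2486
P(Component B | 'blue') = 0.2079 / 0.2486 ≈ 0.836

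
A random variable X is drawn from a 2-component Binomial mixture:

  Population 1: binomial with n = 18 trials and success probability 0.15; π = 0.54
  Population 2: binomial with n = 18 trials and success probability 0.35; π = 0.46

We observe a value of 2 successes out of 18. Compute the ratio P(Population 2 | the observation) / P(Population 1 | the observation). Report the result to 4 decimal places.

Only the two components matter; the odds are (P(Z=i) f_i(x)) / (P(Z=j) f_j(x)).
Binomial probabilities:
  L_1 = 0.255609
  L_2 = 0.0190301
0.00875385 / 0.138029 ≈ 0.0634

0.0634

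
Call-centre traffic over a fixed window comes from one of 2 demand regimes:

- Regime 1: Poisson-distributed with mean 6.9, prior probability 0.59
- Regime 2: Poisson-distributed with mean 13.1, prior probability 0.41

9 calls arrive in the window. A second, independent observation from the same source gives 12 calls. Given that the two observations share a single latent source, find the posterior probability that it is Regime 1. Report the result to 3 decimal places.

The responsibility of component k is π_k f_k(x) divided by Σ_j π_j f_j(x).
Since both observations come from the same component, the likelihood for component k is f_k(x₁)·f_k(x₂).
  p_1 = [e^(−6.9)·6.9^9/9! = 0.0984571] × [0.0245031] = 0.0024125
  p_2 = [e^(−13.1)·13.1^9/9! = 0.0640355] × [0.109059] = 0.00698364
Prior × likelihood for each component:
  π_1·p_1 = 0.59 × 0.0024125 = 0.00142337
  π_2·p_2 = 0.41 × 0.00698364 = 0.00286329
Marginal: 0.00142337 + 0.00286329 = 0.00428667
P(Regime 1 | x₁, x₂) = 0.00142337 / 0.00428667 ≈ 0.332

0.332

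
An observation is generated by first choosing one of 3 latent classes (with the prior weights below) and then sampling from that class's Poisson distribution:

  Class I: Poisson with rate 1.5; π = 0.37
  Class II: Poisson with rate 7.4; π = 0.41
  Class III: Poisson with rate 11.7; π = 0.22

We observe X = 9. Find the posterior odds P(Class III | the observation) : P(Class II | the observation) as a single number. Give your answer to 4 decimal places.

Only the two components matter; the odds are (P(Z=i) f_i(x)) / (P(Z=j) f_j(x)).
Component likelihoods at x = 9:
  p_I = e^(−1.5)·1.5^9/9! = 2.36383e-05
  p_II = e^(−7.4)·7.4^9/9! = 0.112084
  p_III = e^(−11.7)·11.7^9/9! = 0.0938997
Posterior odds = (P(Z=III)·p_III) / (P(Z=II)·p_II) = (0.22·0.0938997) / (0.41·0.112084) = 0.0206579 / 0.0459544 ≈ 0.4495

0.4495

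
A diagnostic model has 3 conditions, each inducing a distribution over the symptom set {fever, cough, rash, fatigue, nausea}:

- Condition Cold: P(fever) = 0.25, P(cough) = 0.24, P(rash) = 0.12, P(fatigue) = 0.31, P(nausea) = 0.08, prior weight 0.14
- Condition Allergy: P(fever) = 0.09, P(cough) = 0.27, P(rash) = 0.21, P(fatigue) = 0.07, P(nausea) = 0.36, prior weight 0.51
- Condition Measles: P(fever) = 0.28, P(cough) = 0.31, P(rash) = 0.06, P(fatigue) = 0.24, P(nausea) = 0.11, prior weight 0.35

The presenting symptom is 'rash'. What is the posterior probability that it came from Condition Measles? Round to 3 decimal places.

P(component k | x) = π_k·f_k(x) / marginal(x), where marginal(x) = Σ_j π_j·f_j(x).
Categorical probabilities:
  p_Cold = P(rash | comp) = 0.12
  p_Allergy = P(rash | comp) = 0.21
  p_Measles = P(rash | comp) = 0.06
Multiply by the mixture weights:
  π_Cold·p_Cold = 0.14 × 0.12 = 0.0168
  π_Allergy·p_Allergy = 0.51 × 0.21 = 0.1071
  π_Measles·p_Measles = 0.35 × 0.06 = 0.021
Denominator: 0.0168 + 0.1071 + 0.021 = 0.1449
P(Condition Measles | the observation) = 0.021 / 0.1449 ≈ 0.145

0.145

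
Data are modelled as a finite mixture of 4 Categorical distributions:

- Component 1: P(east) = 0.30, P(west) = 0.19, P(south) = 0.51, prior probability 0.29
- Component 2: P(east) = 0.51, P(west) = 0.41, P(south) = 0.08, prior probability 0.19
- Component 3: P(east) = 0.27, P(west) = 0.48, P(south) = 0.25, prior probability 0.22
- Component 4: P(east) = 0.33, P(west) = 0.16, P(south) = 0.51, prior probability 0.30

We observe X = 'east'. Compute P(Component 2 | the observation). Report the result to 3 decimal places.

By Bayes' theorem, P(k | x) = P(Z=k) f_k(x) / Σ_j P(Z=j) f_j(x).
Evaluate each component's likelihood at the observed value:
  f_1 = 0.3
  f_2 = 0.51
  f_3 = 0.27
  f_4 = 0.33
Multiply by the mixture weights:
  P(Z=1)·f_1 = 0.29 × 0.3 = 0.087
  P(Z=2)·f_2 = 0.19 × 0.51 = 0.0969
  P(Z=3)·f_3 = 0.22 × 0.27 = 0.0594
  P(Z=4)·f_4 = 0.30 × 0.33 = 0.099
Marginal: 0.087 + 0.0969 + 0.0594 + 0.099 = 0.3423
P(Component 2 | 'east') = 0.0969 / 0.3423 ≈ 0.283

0.283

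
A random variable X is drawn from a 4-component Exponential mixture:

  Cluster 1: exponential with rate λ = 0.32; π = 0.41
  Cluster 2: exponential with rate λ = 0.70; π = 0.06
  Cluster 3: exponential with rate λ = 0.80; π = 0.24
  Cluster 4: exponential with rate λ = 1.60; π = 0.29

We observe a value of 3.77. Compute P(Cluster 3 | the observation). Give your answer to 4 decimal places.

0.1782

Apply Bayes' rule: the posterior for each component is proportional to its prior times its likelihood at x.
Evaluate each component's likelihood at the observed value:
  p_1 = 0.32·e^(−0.32·3.77) = 0.32·e^(−1.2064) = 0.0957673
  p_2 = 0.70·e^(−0.70·3.77) = 0.70·e^(−2.6390) = 0.0500029
  p_3 = 0.80·e^(−0.80·3.77) = 0.80·e^(−3.0160) = 0.0391975
  p_4 = 1.60·e^(−1.60·3.77) = 1.60·e^(−6.0320) = 0.0038411
Unnormalised posteriors:
  π_1·p_1 = 0.41 × 0.0957673 = 0.0392646
  π_2·p_2 = 0.06 × 0.0500029 = 0.00300017
  π_3·p_3 = 0.24 × 0.0391975 = 0.00940739
  π_4·p_4 = 0.29 × 0.0038411 = 0.00111392
Marginal: 0.0392646 + 0.00300017 + 0.00940739 + 0.00111392 = 0.0527861
So the posterior for Cluster 3 is 0.00940739 / 0.0527861 ≈ 0.1782.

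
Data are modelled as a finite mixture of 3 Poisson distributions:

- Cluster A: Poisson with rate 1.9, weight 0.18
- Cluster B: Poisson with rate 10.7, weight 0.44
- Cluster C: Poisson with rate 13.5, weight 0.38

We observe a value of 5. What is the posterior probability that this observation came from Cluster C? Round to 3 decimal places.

0.102

Apply Bayes' rule: the posterior for each component is proportional to its prior times its likelihood at x.
Component likelihoods at x = 5:
  f_A = 0.0308622
  f_B = 0.0263504
  f_C = 0.00512286
Multiply by the mixture weights:
  P(Z=A)·f_A = 0.18 × 0.0308622 = 0.0055552
  P(Z=B)·f_B = 0.44 × 0.0263504 = 0.0115942
  P(Z=C)·f_C = 0.38 × 0.00512286 = 0.00194669
Marginal: 0.0055552 + 0.0115942 + 0.00194669 = 0.019096
P(Cluster C | x) = 0.00194669 / 0.019096 ≈ 0.102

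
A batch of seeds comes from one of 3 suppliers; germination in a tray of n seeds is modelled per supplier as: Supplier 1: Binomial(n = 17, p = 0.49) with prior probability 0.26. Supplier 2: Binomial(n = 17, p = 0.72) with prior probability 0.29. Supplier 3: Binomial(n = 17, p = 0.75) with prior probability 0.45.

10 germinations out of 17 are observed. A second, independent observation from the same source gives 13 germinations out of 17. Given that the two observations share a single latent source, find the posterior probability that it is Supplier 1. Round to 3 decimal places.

0.042

Posterior ∝ prior × likelihood, so P(k | x) ∝ w_k f_k(x); normalise over all components.
Since both observations come from the same component, the likelihood for component k is f_k(x₁)·f_k(x₂).
  f_1 = [C(17,10)·0.49^10·0.51^7 = 19448·0.000797923·0.00897411 = 0.13926] × [0.0151149] = 0.00210491
  f_2 = [C(17,10)·0.72^10·0.28^7 = 19448·0.0374391·0.000134929 = 0.098244] × [0.204424] = 0.0200834
  f_3 = [C(17,10)·0.75^10·0.25^7 = 19448·0.0563135·6.10352e-05 = 0.0668448] × [0.220868] = 0.0147639
Prior × likelihood for each component:
  w_1·f_1 = 0.26 × 0.00210491 = 0.000547277
  w_2·f_2 = 0.29 × 0.0200834 = 0.00582419
  w_3·f_3 = 0.45 × 0.0147639 = 0.00664375
Sum: 0.000547277 + 0.00582419 + 0.00664375 = 0.0130152
P(Supplier 1 | x₁,x₂) = 0.000547277 / 0.0130152 ≈ 0.042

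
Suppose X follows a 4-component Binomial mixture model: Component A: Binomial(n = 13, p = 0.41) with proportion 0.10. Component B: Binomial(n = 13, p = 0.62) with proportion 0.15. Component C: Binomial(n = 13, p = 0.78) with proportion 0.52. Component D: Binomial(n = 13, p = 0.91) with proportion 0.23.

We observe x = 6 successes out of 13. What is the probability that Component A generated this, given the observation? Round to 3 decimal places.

0.483

Posterior ∝ prior × likelihood, so P(k | x) ∝ π_k f_k(x); normalise over all components.
Binomial probabilities:
  f_A = C(13,6)·0.41^6·0.59^7 = 1716·0.0047501·0.0248865 = 0.202854
  f_B = C(13,6)·0.62^6·0.38^7 = 1716·0.0568002·0.00114416 = 0.11152
  f_C = C(13,6)·0.78^6·0.22^7 = 1716·0.2252·2.49436e-05 = 0.00963926
  f_D = C(13,6)·0.91^6·0.09^7 = 1716·0.567869·4.78297e-08 = 4.66083e-05
Multiply by the mixture weights:
  π_A·f_A = 0.10 × 0.202854 = 0.0202854
  π_B·f_B = 0.15 × 0.11152 = 0.016728
  π_C·f_C = 0.52 × 0.00963926 = 0.00501241
  π_D·f_D = 0.23 × 4.66083e-05 = 1.07199e-05
Sum: 0.0202854 + 0.016728 + 0.00501241 + 1.07199e-05 = 0.0420366
P(Component A | 6 successes out of 13) = 0.0202854 / 0.0420366 ≈ 0.483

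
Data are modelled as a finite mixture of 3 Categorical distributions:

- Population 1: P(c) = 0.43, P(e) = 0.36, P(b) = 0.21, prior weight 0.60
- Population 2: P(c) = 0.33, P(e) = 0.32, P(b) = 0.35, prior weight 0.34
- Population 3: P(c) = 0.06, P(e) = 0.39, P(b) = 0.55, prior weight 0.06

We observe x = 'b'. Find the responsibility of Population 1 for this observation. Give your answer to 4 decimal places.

P(component k | x) = π_k·f_k(x) / marginal(x), where marginal(x) = Σ_j π_j·f_j(x).
Categorical probabilities:
  L_1 = 0.21
  L_2 = 0.35
  L_3 = 0.55
Unnormalised posteriors:
  π_1·L_1 = 0.60 × 0.21 = 0.126
  π_2·L_2 = 0.34 × 0.35 = 0.119
  π_3·L_3 = 0.06 × 0.55 = 0.033
Normaliser: 0.126 + 0.119 + 0.033 = 0.278
Responsibility of Population 1: 0.126 / 0.278 ≈ 0.4532

0.4532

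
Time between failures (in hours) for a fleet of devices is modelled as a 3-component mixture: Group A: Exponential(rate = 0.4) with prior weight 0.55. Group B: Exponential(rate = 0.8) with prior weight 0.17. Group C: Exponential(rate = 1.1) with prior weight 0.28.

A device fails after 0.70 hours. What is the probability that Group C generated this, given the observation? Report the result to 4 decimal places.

P(component k | x) = P(Z=k)·f_k(x) / marginal(x), where marginal(x) = Σ_j P(Z=j)·f_j(x).
Component likelihoods at x = 0.70 hours:
  L_A = 0.4·e^(−0.4·0.70) = 0.4·e^(−0.2800) = 0.302313
  L_B = 0.8·e^(−0.8·0.70) = 0.8·e^(−0.5600) = 0.456967
  L_C = 1.1·e^(−1.1·0.70) = 1.1·e^(−0.7700) = 0.509314
Prior × likelihood for each component:
  P(Z=A)·L_A = 0.55 × 0.302313 = 0.166272
  P(Z=B)·L_B = 0.17 × 0.456967 = 0.0776844
  P(Z=C)·L_C = 0.28 × 0.509314 = 0.142608
Marginal: 0.166272 + 0.0776844 + 0.142608 = 0.386565
Responsibility of Group C: 0.142608 / 0.386565 ≈ 0.3689

0.3689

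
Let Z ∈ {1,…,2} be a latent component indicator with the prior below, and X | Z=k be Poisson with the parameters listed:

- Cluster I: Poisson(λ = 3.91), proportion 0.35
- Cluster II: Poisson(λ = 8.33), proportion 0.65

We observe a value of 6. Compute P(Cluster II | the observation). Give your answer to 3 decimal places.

0.676

Posterior ∝ prior × likelihood, so P(k | x) ∝ w_k f_k(x); normalise over all components.
Component likelihoods at x = 6:
  L_I = e^(−3.91)·3.91^6/6! = 0.0994573
  L_II = e^(−8.33)·8.33^6/6! = 0.111909
Multiply by the mixture weights:
  w_I·L_I = 0.35 × 0.0994573 = 0.0348101
  w_II·L_II = 0.65 × 0.111909 = 0.0727408
Normaliser: 0.0348101 + 0.0727408 = 0.107551
So the posterior for Cluster II is 0.0727408 / 0.107551 ≈ 0.676.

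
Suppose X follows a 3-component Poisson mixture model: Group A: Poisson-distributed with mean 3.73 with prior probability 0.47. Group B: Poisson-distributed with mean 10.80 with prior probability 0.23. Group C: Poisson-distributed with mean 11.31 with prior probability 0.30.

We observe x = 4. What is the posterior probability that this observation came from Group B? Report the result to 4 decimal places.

0.0277

Posterior ∝ prior × likelihood, so P(k | x) ∝ π_k f_k(x); normalise over all components.
Poisson probabilities:
  f_A = e^(−3.73)·3.73^4/4! = 0.193511
  f_B = e^(−10.80)·10.80^4/4! = 0.0115639
  f_C = e^(−11.31)·11.31^4/4! = 0.00835158
Unnormalised posteriors:
  π_A·f_A = 0.47 × 0.193511 = 0.0909502
  π_B·f_B = 0.23 × 0.0115639 = 0.00265969
  π_C·f_C = 0.30 × 0.00835158 = 0.00250547
Marginal: 0.0909502 + 0.00265969 + 0.00250547 = 0.0961153
So the posterior for Group B is 0.00265969 / 0.0961153 ≈ 0.0277.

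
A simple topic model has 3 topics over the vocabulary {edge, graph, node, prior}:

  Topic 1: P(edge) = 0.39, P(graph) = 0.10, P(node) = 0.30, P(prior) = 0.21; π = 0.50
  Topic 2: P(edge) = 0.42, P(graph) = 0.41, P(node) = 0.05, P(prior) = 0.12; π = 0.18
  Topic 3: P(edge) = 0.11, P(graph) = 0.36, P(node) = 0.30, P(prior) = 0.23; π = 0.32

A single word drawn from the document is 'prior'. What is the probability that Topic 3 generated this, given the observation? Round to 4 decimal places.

P(component k | x) = π_k·f_k(x) / marginal(x), where marginal(x) = Σ_j π_j·f_j(x).
Evaluate each component's likelihood at the observed value:
  L_1 = 0.21
  L_2 = 0.12
  L_3 = 0.23
Unnormalised posteriors:
  π_1·L_1 = 0.50 × 0.21 = 0.105
  π_2·L_2 = 0.18 × 0.12 = 0.0216
  π_3·L_3 = 0.32 × 0.23 = 0.0736
Evidence: 0.105 + 0.0216 + 0.0736 = 0.2002
Responsibility of Topic 3: 0.0736 / 0.2002 ≈ 0.3676

0.3676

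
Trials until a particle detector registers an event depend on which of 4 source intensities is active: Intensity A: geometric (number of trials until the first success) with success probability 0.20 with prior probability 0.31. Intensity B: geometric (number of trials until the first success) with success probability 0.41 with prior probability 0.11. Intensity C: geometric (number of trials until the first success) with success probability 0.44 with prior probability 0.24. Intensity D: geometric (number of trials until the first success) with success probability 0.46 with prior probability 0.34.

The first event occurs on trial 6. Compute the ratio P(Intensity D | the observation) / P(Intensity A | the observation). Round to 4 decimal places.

Since P(k|x) ∝ π_k f_k(x), the posterior odds are π_i f_i(x) / (π_j f_j(x)).
Geometric probabilities:
  L_A = 0.20·(1−0.20)^5 = 0.20·0.32768 = 0.065536
  L_B = 0.41·(1−0.41)^5 = 0.41·0.0714924 = 0.0293119
  L_C = 0.44·(1−0.44)^5 = 0.44·0.0550732 = 0.0242322
  L_D = 0.46·(1−0.46)^5 = 0.46·0.0459165 = 0.0211216
Posterior odds = (π_D·L_D) / (π_A·L_A) = (0.34·0.0211216) / (0.31·0.065536) = 0.00718134 / 0.0203162 ≈ 0.3535

0.3535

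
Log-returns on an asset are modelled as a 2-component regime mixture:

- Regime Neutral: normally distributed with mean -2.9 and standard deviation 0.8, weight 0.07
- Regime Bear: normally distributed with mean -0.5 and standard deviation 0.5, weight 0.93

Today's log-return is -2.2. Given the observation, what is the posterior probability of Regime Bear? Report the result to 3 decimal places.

Posterior ∝ prior × likelihood, so P(k | x) ∝ π_k f_k(x); normalise over all components.
Component likelihoods at x = -2.2:
  p_Neutral = (1/(0.8·√(2π)))·exp(−(-2.2−-2.9)²/(2·0.8²)) = 0.498678·exp(-0.38281) = 0.340069
  p_Bear = (1/(0.5·√(2π)))·exp(−(-2.2−-0.5)²/(2·0.5²)) = 0.797885·exp(-5.78000) = 0.00246444
Weight by the priors:
  π_Neutral·p_Neutral = 0.07 × 0.340069 = 0.0238048
  π_Bear·p_Bear = 0.93 × 0.00246444 = 0.00229193
Marginal: 0.0238048 + 0.00229193 = 0.0260967
So the posterior for Regime Bear is 0.00229193 / 0.0260967 ≈ 0.088.

0.088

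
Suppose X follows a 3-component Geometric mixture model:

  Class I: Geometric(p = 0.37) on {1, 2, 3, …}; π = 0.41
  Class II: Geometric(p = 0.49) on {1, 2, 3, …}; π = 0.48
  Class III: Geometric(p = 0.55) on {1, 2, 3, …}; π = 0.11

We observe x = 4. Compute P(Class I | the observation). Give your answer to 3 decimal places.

0.508

Posterior ∝ prior × likelihood, so P(k | x) ∝ P(Z=k) f_k(x); normalise over all components.
Evaluate each component's likelihood at the observed value:
  f_I = 0.37·(1−0.37)^3 = 0.37·0.250047 = 0.0925174
  f_II = 0.49·(1−0.49)^3 = 0.49·0.132651 = 0.064999
  f_III = 0.55·(1−0.55)^3 = 0.55·0.091125 = 0.0501187
Prior × likelihood for each component:
  P(Z=I)·f_I = 0.41 × 0.0925174 = 0.0379321
  P(Z=II)·f_II = 0.48 × 0.064999 = 0.0311995
  P(Z=III)·f_III = 0.11 × 0.0501187 = 0.00551306
Denominator: 0.0379321 + 0.0311995 + 0.00551306 = 0.0746447
P(Class I | x) = 0.0379321 / 0.0746447 ≈ 0.508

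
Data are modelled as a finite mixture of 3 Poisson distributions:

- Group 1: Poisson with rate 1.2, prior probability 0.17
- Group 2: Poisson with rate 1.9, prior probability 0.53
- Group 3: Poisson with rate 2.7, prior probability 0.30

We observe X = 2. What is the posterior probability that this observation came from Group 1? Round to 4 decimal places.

Posterior ∝ prior × likelihood, so P(k | x) ∝ π_k f_k(x); normalise over all components.
Evaluate each component's likelihood at the observed value:
  f_1 = 0.21686
  f_2 = 0.269971
  f_3 = 0.244964
Weight by the priors:
  π_1·f_1 = 0.17 × 0.21686 = 0.0368662
  π_2·f_2 = 0.53 × 0.269971 = 0.143085
  π_3·f_3 = 0.30 × 0.244964 = 0.0734892
Normaliser: 0.0368662 + 0.143085 + 0.0734892 = 0.25344
P(Group 1 | 2) ≈ 0.1455

0.1455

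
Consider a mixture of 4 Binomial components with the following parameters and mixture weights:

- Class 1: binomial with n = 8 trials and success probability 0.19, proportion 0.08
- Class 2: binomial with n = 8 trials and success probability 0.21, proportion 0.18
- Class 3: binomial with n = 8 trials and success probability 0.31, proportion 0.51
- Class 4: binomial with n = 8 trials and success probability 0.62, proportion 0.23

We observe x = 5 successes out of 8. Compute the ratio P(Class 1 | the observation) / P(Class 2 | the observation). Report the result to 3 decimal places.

0.290

The posterior odds equal the prior odds times the likelihood ratio: (π_i/π_j)·(f_i(x)/f_j(x)).
Evaluate each component's likelihood at the observed value:
  f_1 = C(8,5)·0.19^5·0.81^3 = 56·0.00024761·0.531441 = 0.00736904
  f_2 = C(8,5)·0.21^5·0.79^3 = 56·0.00040841·0.493039 = 0.0112763
  f_3 = C(8,5)·0.31^5·0.69^3 = 56·0.00286292·0.328509 = 0.0526676
  f_4 = C(8,5)·0.62^5·0.38^3 = 56·0.0916133·0.054872 = 0.281512
Posterior odds = (π_1·f_1) / (π_2·f_2) = (0.08·0.00736904) / (0.18·0.0112763) = 0.000589523 / 0.00202973 ≈ 0.290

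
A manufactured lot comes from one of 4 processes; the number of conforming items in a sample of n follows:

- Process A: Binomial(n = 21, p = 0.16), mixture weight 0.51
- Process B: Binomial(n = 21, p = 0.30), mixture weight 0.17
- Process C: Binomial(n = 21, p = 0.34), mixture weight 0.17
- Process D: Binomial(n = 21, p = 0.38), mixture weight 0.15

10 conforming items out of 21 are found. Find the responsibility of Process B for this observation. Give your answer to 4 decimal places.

0.1872

Posterior ∝ prior × likelihood, so P(k | x) ∝ P(Z=k) f_k(x); normalise over all components.
Binomial probabilities:
  f_A = C(21,10)·0.16^10·0.84^11 = 352716·1.09951e-08·0.146917 = 0.000569767
  f_B = C(21,10)·0.30^10·0.70^11 = 352716·5.9049e-06·0.0197733 = 0.0411828
  f_C = C(21,10)·0.34^10·0.66^11 = 352716·2.06438e-05·0.010351 = 0.0753698
  f_D = C(21,10)·0.38^10·0.62^11 = 352716·6.27821e-05·0.00520366 = 0.115231
Weight by the priors:
  P(Z=A)·f_A = 0.51 × 0.000569767 = 0.000290581
  P(Z=B)·f_B = 0.17 × 0.0411828 = 0.00700108
  P(Z=C)·f_C = 0.17 × 0.0753698 = 0.0128129
  P(Z=D)·f_D = 0.15 × 0.115231 = 0.0172847
Marginal: 0.000290581 + 0.00700108 + 0.0128129 + 0.0172847 = 0.0373892
P(Process B | x) = 0.00700108 / 0.0373892 ≈ 0.1872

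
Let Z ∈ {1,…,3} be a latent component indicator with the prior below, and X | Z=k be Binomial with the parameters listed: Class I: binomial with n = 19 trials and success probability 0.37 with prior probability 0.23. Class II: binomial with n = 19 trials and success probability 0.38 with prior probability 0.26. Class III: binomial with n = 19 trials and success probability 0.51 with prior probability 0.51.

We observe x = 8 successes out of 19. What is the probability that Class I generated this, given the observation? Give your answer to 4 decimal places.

0.2504

Apply Bayes' rule: the posterior for each component is proportional to its prior times its likelihood at x.
Evaluate each component's likelihood at the observed value:
  L_I = 0.164732
  L_II = 0.171
  L_III = 0.13525
Prior × likelihood for each component:
  π_I·L_I = 0.23 × 0.164732 = 0.0378884
  π_II·L_II = 0.26 × 0.171 = 0.04446
  π_III·L_III = 0.51 × 0.13525 = 0.0689774
Evidence: 0.0378884 + 0.04446 + 0.0689774 = 0.151326
P(Class I | x) = 0.0378884 / 0.151326 ≈ 0.2504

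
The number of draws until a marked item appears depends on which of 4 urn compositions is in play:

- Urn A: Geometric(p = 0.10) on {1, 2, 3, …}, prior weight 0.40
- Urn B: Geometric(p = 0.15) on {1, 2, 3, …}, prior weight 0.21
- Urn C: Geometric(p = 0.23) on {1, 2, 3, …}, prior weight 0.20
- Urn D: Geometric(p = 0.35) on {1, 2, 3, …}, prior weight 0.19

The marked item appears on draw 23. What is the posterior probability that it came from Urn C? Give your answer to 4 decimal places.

Apply Bayes' rule: the posterior for each component is proportional to its prior times its likelihood at x.
Component likelihoods at x = 23:
  L_A = 0.00984771
  L_B = 0.00420056
  L_C = 0.000732021
  L_D = 2.68017e-05
Weight by the priors:
  P(Z=A)·L_A = 0.40 × 0.00984771 = 0.00393908
  P(Z=B)·L_B = 0.21 × 0.00420056 = 0.000882118
  P(Z=C)·L_C = 0.20 × 0.000732021 = 0.000146404
  P(Z=D)·L_D = 0.19 × 2.68017e-05 = 5.09232e-06
Denominator: 0.00393908 + 0.000882118 + 0.000146404 + 5.09232e-06 = 0.0049727
Responsibility of Urn C: 0.000146404 / 0.0049727 ≈ 0.0294

0.0294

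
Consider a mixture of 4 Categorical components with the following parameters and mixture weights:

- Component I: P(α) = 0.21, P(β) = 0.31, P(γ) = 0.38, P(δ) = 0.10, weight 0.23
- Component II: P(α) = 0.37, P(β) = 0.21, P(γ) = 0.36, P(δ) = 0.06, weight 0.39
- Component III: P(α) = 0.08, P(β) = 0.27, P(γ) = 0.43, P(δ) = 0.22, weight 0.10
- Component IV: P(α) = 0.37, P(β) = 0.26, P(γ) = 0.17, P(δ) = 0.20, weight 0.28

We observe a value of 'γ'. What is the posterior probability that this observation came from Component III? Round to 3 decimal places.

0.135

Posterior ∝ prior × likelihood, so P(k | x) ∝ π_k f_k(x); normalise over all components.
Categorical probabilities:
  f_I = P(γ | comp) = 0.38
  f_II = P(γ | comp) = 0.36
  f_III = P(γ | comp) = 0.43
  f_IV = P(γ | comp) = 0.17
Prior × likelihood for each component:
  π_I·f_I = 0.23 × 0.38 = 0.0874
  π_II·f_II = 0.39 × 0.36 = 0.1404
  π_III·f_III = 0.10 × 0.43 = 0.043
  π_IV·f_IV = 0.28 × 0.17 = 0.0476
Marginal: 0.0874 + 0.1404 + 0.043 + 0.0476 = 0.3184
So the posterior for Component III is 0.043 / 0.3184 ≈ 0.135.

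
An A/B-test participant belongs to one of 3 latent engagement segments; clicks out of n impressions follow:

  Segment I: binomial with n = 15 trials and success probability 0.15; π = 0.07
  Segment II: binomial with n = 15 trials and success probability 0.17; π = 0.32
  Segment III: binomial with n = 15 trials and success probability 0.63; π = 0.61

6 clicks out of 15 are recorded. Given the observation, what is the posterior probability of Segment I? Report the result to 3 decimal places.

0.028

Posterior ∝ prior × likelihood, so P(k | x) ∝ π_k f_k(x); normalise over all components.
Binomial probabilities:
  p_I = C(15,6)·0.15^6·0.85^9 = 5005·1.13906e-05·0.231617 = 0.0132045
  p_II = C(15,6)·0.17^6·0.83^9 = 5005·2.41376e-05·0.18694 = 0.022584
  p_III = C(15,6)·0.63^6·0.37^9 = 5005·0.0625235·0.000129962 = 0.0406689
Multiply by the mixture weights:
  π_I·p_I = 0.07 × 0.0132045 = 0.000924315
  π_II·p_II = 0.32 × 0.022584 = 0.00722687
  π_III·p_III = 0.61 × 0.0406689 = 0.0248081
Sum: 0.000924315 + 0.00722687 + 0.0248081 = 0.0329592
Responsibility of Segment I: 0.000924315 / 0.0329592 ≈ 0.028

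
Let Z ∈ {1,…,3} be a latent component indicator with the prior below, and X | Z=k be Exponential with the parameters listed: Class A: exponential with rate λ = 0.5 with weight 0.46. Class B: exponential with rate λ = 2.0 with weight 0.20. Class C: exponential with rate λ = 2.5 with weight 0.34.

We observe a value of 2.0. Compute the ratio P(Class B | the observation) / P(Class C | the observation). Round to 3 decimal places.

1.279

Posterior odds = (π_i f_i(x)) / (π_j f_j(x)); the normalising sum cancels.
Evaluate each component's likelihood at the observed value:
  L_A = 0.18394
  L_B = 0.0366313
  L_C = 0.0168449
0.00732626 / 0.00572725 ≈ 1.279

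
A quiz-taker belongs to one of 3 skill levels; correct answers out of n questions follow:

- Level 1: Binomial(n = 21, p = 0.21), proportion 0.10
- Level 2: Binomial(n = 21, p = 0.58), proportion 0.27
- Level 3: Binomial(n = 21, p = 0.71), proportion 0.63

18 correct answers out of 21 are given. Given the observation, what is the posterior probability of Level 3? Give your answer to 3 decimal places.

0.967

Posterior ∝ prior × likelihood, so P(k | x) ∝ π_k f_k(x); normalise over all components.
Component likelihoods at x = 18 correct answers out of 21:
  f_1 = C(21,18)·0.21^18·0.79^3 = 1330·6.30881e-13·0.493039 = 4.13695e-10
  f_2 = C(21,18)·0.58^18·0.42^3 = 1330·5.51701e-05·0.074088 = 0.0054363
  f_3 = C(21,18)·0.71^18·0.29^3 = 1330·0.00210209·0.024389 = 0.0681861
Weight by the priors:
  π_1·f_1 = 0.10 × 4.13695e-10 = 4.13695e-11
  π_2·f_2 = 0.27 × 0.0054363 = 0.0014678
  π_3·f_3 = 0.63 × 0.0681861 = 0.0429572
Denominator: 4.13695e-11 + 0.0014678 + 0.0429572 = 0.044425
So the posterior for Level 3 is 0.0429572 / 0.044425 ≈ 0.967.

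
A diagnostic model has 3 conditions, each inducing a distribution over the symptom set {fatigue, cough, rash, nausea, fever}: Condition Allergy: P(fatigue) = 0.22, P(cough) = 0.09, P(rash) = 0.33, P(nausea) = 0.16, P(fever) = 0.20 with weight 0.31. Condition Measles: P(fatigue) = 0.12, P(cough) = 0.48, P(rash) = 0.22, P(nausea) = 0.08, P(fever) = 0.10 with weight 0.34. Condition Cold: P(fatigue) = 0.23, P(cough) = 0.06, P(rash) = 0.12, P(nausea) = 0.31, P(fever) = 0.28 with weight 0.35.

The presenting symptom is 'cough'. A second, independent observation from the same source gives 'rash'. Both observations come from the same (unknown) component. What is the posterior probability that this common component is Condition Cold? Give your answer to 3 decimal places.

Posterior ∝ prior × likelihood, so P(k | x) ∝ w_k f_k(x); normalise over all components.
Since both observations come from the same component, the likelihood for component k is f_k(x₁)·f_k(x₂).
  L_Allergy = [P(cough | comp) = 0.09] × [0.33] = 0.0297
  L_Measles = [P(cough | comp) = 0.48] × [0.22] = 0.1056
  L_Cold = [P(cough | comp) = 0.06] × [0.12] = 0.0072
Weight by the priors:
  w_Allergy·L_Allergy = 0.31 × 0.0297 = 0.009207
  w_Measles·L_Measles = 0.34 × 0.1056 = 0.035904
  w_Cold·L_Cold = 0.35 × 0.0072 = 0.00252
Denominator: 0.009207 + 0.035904 + 0.00252 = 0.047631
P(Condition Cold | x) = 0.00252 / 0.047631 ≈ 0.053

0.053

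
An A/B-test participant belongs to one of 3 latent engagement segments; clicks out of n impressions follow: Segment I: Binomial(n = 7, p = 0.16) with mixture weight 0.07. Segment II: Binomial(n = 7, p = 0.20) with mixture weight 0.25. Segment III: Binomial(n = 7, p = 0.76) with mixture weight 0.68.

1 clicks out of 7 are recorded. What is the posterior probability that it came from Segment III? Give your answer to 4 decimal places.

0.0058

P(component k | x) = π_k·f_k(x) / marginal(x), where marginal(x) = Σ_j π_j·f_j(x).
Evaluate each component's likelihood at the observed value:
  p_I = 0.393454
  p_II = 0.367002
  p_III = 0.00101667
Multiply by the mixture weights:
  π_I·p_I = 0.07 × 0.393454 = 0.0275418
  π_II·p_II = 0.25 × 0.367002 = 0.0917504
  π_III·p_III = 0.68 × 0.00101667 = 0.000691334
Denominator: 0.0275418 + 0.0917504 + 0.000691334 = 0.119983
P(Segment III | data) = 0.000691334 / 0.119983 ≈ 0.0058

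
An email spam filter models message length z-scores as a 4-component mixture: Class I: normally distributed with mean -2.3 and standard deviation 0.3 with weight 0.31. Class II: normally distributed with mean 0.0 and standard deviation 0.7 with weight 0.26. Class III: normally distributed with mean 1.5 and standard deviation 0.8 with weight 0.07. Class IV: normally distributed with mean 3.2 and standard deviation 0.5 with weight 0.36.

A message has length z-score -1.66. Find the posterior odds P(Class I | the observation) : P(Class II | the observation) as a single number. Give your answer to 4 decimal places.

Since P(k|x) ∝ π_k f_k(x), the posterior odds are π_i f_i(x) / (π_j f_j(x)).
Evaluate each component's likelihood at the observed value:
  L_I = (1/(0.3·√(2π)))·exp(−(-1.66−-2.3)²/(2·0.3²)) = 1.329808·exp(-2.27556) = 0.136624
  L_II = (1/(0.7·√(2π)))·exp(−(-1.66−0.0)²/(2·0.7²)) = 0.569918·exp(-2.81184) = 0.0342489
  L_III = (1/(0.8·√(2π)))·exp(−(-1.66−1.5)²/(2·0.8²)) = 0.498678·exp(-7.80125) = 0.000204071
  L_IV = (1/(0.5·√(2π)))·exp(−(-1.66−3.2)²/(2·0.5²)) = 0.797885·exp(-47.23920) = 2.43341e-21
0.0423535 / 0.00890472 ≈ 4.7563

4.7563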